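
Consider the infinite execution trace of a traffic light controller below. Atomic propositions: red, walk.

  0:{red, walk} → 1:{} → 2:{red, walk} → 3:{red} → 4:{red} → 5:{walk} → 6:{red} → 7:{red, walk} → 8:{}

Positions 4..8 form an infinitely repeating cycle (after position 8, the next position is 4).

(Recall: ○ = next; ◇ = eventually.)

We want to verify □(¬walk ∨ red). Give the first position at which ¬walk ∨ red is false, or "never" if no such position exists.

Check ¬walk ∨ red at each position in order: 0 ✓, 1 ✓, 2 ✓, 3 ✓, 4 ✓.
At position 5 the labels are {walk}, so ¬walk ∨ red is false there. This is the first violation.

5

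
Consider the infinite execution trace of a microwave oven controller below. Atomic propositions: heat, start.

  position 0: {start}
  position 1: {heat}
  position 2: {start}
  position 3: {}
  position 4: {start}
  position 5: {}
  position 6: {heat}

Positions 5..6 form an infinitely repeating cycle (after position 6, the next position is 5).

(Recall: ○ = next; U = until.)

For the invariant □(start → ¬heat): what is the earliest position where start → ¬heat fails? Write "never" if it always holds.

never

start → ¬heat holds at every position 0..6, and those are all the positions the trace ever visits, so the invariant □(start → ¬heat) is never violated.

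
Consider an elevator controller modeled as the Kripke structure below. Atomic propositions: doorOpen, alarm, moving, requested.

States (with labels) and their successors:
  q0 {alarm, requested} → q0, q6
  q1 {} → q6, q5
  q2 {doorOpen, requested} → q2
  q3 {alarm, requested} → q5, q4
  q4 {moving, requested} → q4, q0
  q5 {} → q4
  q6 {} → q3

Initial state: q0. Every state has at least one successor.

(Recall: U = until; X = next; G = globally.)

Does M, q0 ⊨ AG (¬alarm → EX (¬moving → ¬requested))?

States satisfying ¬alarm → EX (¬moving → ¬requested): {q0, q1, q3, q4, q5}.
States satisfying AG (¬alarm → EX (¬moving → ¬requested)): ∅.
q6 is reachable from q0 and violates ¬alarm → EX (¬moving → ¬requested), so AG fails at q0.
q0 ∉ Sat(AG (¬alarm → EX (¬moving → ¬requested))).

No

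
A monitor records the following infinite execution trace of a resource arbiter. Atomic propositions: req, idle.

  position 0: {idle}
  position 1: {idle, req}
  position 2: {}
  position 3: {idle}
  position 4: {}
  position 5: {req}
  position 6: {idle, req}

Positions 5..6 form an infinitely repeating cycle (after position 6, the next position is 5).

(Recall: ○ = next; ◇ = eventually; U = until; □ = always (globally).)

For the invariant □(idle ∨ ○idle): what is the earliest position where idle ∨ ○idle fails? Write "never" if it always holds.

Check idle ∨ ○idle at each position in order: 0 ✓, 1 ✓, 2 ✓, 3 ✓.
At position 4 the labels are {} and the next position 5 has {req}, so idle ∨ ○idle is false there. This is the first violation.

4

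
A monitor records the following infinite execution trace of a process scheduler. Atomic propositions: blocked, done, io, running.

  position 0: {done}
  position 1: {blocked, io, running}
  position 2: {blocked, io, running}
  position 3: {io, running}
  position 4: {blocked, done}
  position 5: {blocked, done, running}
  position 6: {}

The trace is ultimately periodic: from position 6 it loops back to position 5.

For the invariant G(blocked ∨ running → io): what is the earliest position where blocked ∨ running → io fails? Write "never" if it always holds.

Check blocked ∨ running → io at each position in order: 0 ✓, 1 ✓, 2 ✓, 3 ✓.
At position 4 the labels are {blocked, done}, so blocked ∨ running → io is false there. This is the first violation.

4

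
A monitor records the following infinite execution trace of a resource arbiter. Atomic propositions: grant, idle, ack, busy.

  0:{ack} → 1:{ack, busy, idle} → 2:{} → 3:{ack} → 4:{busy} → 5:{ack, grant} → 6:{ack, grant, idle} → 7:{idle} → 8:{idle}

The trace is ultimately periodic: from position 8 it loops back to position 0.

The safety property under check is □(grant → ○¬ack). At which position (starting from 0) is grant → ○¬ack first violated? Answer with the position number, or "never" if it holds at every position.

5

Check grant → ○¬ack at each position in order: 0 ✓, 1 ✓, 2 ✓, 3 ✓, 4 ✓.
At position 5 the labels are {ack, grant} and the next position 6 has {ack, grant, idle}, so grant → ○¬ack is false there. This is the first violation.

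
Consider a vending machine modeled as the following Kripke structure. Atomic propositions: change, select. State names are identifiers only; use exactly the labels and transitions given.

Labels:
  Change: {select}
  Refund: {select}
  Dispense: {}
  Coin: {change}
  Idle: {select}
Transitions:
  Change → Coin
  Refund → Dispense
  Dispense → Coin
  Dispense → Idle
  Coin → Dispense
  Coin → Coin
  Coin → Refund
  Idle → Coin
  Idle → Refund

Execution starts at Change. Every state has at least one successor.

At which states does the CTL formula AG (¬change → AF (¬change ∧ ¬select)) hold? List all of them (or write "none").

States satisfying ¬change → AF (¬change ∧ ¬select): {Refund, Dispense, Coin}.
States satisfying AG (¬change → AF (¬change ∧ ¬select)): ∅.

none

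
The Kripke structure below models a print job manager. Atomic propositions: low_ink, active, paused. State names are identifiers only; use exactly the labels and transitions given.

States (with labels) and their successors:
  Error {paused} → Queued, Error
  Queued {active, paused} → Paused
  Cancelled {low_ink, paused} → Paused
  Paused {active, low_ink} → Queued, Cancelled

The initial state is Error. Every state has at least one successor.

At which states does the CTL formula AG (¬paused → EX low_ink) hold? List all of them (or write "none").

{Error, Queued, Cancelled, Paused}

States satisfying ¬paused → EX low_ink: {Error, Queued, Cancelled, Paused}.
States satisfying AG (¬paused → EX low_ink): {Error, Queued, Cancelled, Paused}.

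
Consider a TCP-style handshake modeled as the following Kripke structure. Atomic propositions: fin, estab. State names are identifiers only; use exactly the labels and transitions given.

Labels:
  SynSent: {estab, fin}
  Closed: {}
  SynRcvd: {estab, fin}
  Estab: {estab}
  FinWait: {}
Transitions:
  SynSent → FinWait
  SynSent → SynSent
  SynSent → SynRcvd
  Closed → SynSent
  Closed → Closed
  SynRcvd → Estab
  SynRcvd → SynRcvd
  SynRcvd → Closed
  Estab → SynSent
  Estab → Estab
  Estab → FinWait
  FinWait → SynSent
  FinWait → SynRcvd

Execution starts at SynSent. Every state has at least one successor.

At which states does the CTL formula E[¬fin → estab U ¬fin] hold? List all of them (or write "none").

States satisfying ¬fin → estab: {SynSent, SynRcvd, Estab}.
States satisfying ¬fin: {Closed, Estab, FinWait}.
States satisfying E[¬fin → estab U ¬fin]: {SynSent, Closed, SynRcvd, Estab, FinWait}.

{SynSent, Closed, SynRcvd, Estab, FinWait}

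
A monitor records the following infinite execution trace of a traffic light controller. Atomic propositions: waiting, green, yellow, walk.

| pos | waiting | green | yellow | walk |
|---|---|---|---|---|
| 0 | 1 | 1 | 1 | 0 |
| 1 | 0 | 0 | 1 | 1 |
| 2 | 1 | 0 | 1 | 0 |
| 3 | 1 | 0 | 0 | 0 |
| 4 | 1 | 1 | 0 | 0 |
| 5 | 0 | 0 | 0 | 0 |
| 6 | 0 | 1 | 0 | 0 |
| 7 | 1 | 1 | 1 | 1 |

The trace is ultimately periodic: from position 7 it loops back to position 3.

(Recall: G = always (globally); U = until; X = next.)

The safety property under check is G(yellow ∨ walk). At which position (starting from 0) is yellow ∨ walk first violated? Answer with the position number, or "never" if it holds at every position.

3

Check yellow ∨ walk at each position in order: 0 ✓, 1 ✓, 2 ✓.
At position 3 the labels are {waiting}, so yellow ∨ walk is false there. This is the first violation.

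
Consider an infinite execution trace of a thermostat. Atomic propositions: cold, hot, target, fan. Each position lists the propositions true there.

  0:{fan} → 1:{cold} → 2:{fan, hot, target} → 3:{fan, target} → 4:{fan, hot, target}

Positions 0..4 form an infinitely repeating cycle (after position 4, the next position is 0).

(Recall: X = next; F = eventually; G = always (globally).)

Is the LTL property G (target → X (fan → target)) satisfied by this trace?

target → X (fan → target) must hold at every position from 0 onward. It fails at position 4, so G (target → X (fan → target)) is false.
Positions where target holds: 2, 3, 4.
Check X (fan → target) at each: 2→ok, 3→ok, 4→fails.

No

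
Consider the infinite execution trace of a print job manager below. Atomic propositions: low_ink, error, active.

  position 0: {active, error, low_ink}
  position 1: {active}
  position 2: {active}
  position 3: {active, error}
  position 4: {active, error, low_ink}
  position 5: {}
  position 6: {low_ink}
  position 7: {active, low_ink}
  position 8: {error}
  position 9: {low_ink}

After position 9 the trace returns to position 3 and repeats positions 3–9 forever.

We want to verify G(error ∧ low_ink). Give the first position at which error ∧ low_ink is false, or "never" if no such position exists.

Check error ∧ low_ink at each position in order: 0 ✓.
At position 1 the labels are {active}, so error ∧ low_ink is false there. This is the first violation.

1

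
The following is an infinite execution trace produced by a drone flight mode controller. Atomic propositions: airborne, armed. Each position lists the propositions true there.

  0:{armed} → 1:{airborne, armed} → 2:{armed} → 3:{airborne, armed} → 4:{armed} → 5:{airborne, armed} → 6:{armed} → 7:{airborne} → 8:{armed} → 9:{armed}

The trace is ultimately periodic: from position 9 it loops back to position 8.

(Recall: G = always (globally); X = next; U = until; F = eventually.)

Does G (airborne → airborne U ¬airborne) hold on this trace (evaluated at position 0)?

Holds

airborne → airborne U ¬airborne holds at every position 0..9, and those are all positions ever visited, so G (airborne → airborne U ¬airborne) holds.
Positions where airborne holds: 1, 3, 5, 7.
Check airborne U ¬airborne at each: 1→ok, 3→ok, 5→ok, 7→ok.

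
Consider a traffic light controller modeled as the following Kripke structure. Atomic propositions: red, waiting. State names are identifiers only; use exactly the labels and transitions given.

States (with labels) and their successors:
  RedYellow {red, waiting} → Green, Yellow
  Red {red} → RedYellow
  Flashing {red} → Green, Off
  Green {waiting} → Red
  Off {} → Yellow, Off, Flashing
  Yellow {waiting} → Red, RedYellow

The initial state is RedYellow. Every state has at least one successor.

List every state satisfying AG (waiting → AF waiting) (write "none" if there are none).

{RedYellow, Red, Flashing, Green, Off, Yellow}

States satisfying waiting → AF waiting: {RedYellow, Red, Flashing, Green, Off, Yellow}.
States satisfying AG (waiting → AF waiting): {RedYellow, Red, Flashing, Green, Off, Yellow}.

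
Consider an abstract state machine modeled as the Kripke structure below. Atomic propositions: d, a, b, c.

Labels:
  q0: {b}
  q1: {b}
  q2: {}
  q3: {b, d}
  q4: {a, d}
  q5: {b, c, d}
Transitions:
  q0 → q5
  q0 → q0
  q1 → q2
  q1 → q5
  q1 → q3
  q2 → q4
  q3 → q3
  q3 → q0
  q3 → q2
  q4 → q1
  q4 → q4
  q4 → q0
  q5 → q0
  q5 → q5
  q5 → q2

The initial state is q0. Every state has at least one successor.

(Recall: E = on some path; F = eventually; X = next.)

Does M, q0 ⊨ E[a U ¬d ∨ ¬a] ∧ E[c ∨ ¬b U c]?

Violated

States satisfying a: {q4}.
States satisfying ¬d ∨ ¬a: {q0, q1, q2, q3, q5}.
States satisfying E[a U ¬d ∨ ¬a]: {q0, q1, q2, q3, q4, q5}.
States satisfying c ∨ ¬b: {q2, q4, q5}.
States satisfying c: {q5}.
States satisfying E[c ∨ ¬b U c]: {q5}.
States satisfying E[a U ¬d ∨ ¬a] ∧ E[c ∨ ¬b U c]: {q5}.
q0 ∉ Sat(E[a U ¬d ∨ ¬a] ∧ E[c ∨ ¬b U c]).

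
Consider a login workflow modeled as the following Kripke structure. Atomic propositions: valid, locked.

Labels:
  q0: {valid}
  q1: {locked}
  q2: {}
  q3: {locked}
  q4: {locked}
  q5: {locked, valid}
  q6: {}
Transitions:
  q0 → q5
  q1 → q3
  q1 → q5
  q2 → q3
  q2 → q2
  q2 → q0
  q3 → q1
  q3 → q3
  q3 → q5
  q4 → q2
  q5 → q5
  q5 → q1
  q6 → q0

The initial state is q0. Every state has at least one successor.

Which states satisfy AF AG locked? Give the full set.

{q0, q1, q3, q5, q6}

States satisfying AG locked: {q1, q3, q5}.
States satisfying AF AG locked: {q0, q1, q3, q5, q6}.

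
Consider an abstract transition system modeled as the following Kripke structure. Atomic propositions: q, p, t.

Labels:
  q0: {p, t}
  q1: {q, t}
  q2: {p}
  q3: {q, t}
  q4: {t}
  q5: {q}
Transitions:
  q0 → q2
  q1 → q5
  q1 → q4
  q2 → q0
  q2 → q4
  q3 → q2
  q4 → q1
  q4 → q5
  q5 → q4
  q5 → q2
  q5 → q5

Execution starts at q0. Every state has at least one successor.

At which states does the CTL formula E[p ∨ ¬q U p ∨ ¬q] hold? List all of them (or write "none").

{q0, q2, q4}

States satisfying p ∨ ¬q: {q0, q2, q4}.
States satisfying E[p ∨ ¬q U p ∨ ¬q]: {q0, q2, q4}.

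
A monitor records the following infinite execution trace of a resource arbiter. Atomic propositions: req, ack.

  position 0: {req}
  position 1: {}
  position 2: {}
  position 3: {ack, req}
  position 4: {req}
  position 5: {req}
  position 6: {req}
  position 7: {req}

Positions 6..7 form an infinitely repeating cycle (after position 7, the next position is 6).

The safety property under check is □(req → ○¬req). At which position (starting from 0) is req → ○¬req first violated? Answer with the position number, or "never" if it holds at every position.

3

Check req → ○¬req at each position in order: 0 ✓, 1 ✓, 2 ✓.
At position 3 the labels are {ack, req} and the next position 4 has {req}, so req → ○¬req is false there. This is the first violation.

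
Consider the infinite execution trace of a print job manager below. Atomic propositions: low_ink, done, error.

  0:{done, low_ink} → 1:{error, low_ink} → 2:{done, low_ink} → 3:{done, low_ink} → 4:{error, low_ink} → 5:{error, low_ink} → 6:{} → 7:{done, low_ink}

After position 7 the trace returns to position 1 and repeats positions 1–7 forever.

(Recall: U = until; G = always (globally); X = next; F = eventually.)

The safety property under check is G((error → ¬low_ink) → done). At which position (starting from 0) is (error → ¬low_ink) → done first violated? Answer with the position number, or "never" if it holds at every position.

6

Check (error → ¬low_ink) → done at each position in order: 0 ✓, 1 ✓, 2 ✓, 3 ✓, 4 ✓, 5 ✓.
At position 6 the labels are {}, so (error → ¬low_ink) → done is false there. This is the first violation.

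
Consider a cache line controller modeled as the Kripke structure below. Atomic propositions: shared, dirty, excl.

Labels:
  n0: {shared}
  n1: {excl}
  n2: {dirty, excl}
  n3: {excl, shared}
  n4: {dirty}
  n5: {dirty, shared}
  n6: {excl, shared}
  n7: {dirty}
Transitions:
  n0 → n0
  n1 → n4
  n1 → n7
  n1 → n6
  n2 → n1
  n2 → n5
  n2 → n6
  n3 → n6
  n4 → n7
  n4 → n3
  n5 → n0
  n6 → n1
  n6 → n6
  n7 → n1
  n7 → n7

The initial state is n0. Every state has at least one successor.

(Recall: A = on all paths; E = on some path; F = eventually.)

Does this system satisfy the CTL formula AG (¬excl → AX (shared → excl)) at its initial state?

States satisfying ¬excl → AX (shared → excl): {n1, n2, n3, n4, n6, n7}.
States satisfying AG (¬excl → AX (shared → excl)): {n1, n3, n4, n6, n7}.
n0 is reachable from n0 and violates ¬excl → AX (shared → excl), so AG fails at n0.
n0 ∉ Sat(AG (¬excl → AX (shared → excl))).

No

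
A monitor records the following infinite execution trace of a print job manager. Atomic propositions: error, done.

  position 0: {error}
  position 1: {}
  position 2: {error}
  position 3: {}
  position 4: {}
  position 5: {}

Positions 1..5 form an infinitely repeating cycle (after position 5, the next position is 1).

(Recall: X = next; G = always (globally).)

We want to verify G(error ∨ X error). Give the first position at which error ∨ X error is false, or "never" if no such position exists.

3

Check error ∨ X error at each position in order: 0 ✓, 1 ✓, 2 ✓.
At position 3 the labels are {} and the next position 4 has {}, so error ∨ X error is false there. This is the first violation.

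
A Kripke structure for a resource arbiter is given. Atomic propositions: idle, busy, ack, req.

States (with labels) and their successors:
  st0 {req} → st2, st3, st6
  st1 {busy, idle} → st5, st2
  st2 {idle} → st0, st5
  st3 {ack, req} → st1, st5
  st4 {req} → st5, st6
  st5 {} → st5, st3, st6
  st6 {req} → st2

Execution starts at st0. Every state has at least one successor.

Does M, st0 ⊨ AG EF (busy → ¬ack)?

States satisfying EF (busy → ¬ack): {st0, st1, st2, st3, st4, st5, st6}.
States satisfying AG EF (busy → ¬ack): {st0, st1, st2, st3, st4, st5, st6}.
Every state reachable from st0 satisfies EF (busy → ¬ack).
st0 ∈ Sat(AG EF (busy → ¬ack)).

Satisfied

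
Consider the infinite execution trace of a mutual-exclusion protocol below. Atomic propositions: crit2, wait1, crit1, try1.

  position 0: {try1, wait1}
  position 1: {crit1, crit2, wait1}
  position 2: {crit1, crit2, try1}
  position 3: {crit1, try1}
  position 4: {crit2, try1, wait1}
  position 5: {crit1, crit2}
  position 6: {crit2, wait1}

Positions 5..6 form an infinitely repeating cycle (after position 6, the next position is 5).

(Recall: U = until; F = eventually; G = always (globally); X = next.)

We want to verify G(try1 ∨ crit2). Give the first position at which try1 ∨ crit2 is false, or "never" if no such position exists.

never

try1 ∨ crit2 holds at every position 0..6, and those are all the positions the trace ever visits, so the invariant G(try1 ∨ crit2) is never violated.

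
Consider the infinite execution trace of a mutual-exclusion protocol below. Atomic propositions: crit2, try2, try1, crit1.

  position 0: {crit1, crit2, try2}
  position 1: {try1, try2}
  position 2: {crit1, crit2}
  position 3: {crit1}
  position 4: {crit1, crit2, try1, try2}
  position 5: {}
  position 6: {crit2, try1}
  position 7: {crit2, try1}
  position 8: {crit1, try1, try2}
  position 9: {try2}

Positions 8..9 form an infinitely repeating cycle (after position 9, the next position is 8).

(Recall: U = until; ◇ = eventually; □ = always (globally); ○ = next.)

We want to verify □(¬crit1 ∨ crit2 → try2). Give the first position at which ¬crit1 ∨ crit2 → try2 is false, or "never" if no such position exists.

Check ¬crit1 ∨ crit2 → try2 at each position in order: 0 ✓, 1 ✓.
At position 2 the labels are {crit1, crit2}, so ¬crit1 ∨ crit2 → try2 is false there. This is the first violation.

2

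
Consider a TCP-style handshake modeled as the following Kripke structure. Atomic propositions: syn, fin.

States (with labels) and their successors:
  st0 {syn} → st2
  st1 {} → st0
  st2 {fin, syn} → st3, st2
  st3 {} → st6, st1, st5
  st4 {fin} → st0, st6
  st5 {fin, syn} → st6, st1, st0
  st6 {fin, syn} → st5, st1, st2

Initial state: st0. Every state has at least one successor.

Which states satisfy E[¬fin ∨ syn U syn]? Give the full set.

{st0, st1, st2, st3, st5, st6}

States satisfying ¬fin ∨ syn: {st0, st1, st2, st3, st5, st6}.
States satisfying syn: {st0, st2, st5, st6}.
States satisfying E[¬fin ∨ syn U syn]: {st0, st1, st2, st3, st5, st6}.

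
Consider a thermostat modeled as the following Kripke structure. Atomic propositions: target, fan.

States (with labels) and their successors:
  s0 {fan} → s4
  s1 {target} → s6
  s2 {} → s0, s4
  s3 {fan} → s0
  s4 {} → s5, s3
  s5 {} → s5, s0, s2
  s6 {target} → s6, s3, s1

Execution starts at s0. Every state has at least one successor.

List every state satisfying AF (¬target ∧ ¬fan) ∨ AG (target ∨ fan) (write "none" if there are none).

States satisfying ¬target ∧ ¬fan: {s2, s4, s5}.
States satisfying AF (¬target ∧ ¬fan): {s0, s2, s3, s4, s5}.
States satisfying target ∨ fan: {s0, s1, s3, s6}.
States satisfying AG (target ∨ fan): ∅.
States satisfying AF (¬target ∧ ¬fan) ∨ AG (target ∨ fan): {s0, s2, s3, s4, s5}.

{s0, s2, s3, s4, s5}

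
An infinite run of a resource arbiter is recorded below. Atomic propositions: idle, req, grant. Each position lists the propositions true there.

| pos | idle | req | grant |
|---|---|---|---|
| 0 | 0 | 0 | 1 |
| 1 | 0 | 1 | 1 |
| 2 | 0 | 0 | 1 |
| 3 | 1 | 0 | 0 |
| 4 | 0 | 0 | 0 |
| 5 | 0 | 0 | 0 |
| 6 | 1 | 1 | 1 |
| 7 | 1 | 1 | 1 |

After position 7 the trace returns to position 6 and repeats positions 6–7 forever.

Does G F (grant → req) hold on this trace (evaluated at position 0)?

F (grant → req) holds at every position 0..7, and those are all positions ever visited, so G F (grant → req) holds.

Holds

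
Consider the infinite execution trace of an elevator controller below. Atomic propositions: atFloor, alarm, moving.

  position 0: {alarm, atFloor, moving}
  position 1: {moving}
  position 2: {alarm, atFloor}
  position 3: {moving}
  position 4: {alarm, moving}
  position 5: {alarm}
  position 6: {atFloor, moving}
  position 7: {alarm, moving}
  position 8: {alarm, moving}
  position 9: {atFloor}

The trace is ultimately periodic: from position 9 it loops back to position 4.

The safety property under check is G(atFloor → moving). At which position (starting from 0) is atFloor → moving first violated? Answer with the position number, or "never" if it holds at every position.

2

Check atFloor → moving at each position in order: 0 ✓, 1 ✓.
At position 2 the labels are {alarm, atFloor}, so atFloor → moving is false there. This is the first violation.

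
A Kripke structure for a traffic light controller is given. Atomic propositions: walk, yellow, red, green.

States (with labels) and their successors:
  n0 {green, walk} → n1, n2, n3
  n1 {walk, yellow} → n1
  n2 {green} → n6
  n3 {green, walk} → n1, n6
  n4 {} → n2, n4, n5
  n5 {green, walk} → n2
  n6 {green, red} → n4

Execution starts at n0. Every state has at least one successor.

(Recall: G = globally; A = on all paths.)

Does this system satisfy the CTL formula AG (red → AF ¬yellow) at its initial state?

States satisfying red → AF ¬yellow: {n0, n1, n2, n3, n4, n5, n6}.
States satisfying AG (red → AF ¬yellow): {n0, n1, n2, n3, n4, n5, n6}.
Every state reachable from n0 satisfies red → AF ¬yellow.
n0 ∈ Sat(AG (red → AF ¬yellow)).

Yes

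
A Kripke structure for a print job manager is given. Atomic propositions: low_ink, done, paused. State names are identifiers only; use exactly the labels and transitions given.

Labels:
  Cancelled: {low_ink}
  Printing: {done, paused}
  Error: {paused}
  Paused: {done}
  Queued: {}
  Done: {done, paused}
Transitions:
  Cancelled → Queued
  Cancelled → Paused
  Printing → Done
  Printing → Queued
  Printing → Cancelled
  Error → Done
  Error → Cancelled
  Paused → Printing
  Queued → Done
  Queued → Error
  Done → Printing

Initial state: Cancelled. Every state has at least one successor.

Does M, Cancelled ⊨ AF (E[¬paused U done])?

States satisfying E[¬paused U done]: {Cancelled, Printing, Paused, Queued, Done}.
States satisfying AF (E[¬paused U done]): {Cancelled, Printing, Error, Paused, Queued, Done}.
Cancelled ∈ Sat(AF (E[¬paused U done])).

Holds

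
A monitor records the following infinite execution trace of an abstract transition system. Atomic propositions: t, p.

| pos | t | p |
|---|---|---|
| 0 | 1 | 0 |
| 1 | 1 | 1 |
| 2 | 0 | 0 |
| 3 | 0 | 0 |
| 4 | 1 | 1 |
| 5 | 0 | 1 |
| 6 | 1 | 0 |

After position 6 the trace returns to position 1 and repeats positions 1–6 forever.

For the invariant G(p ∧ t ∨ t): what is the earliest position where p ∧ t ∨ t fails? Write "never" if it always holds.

2

Check p ∧ t ∨ t at each position in order: 0 ✓, 1 ✓.
At position 2 the labels are {}, so p ∧ t ∨ t is false there. This is the first violation.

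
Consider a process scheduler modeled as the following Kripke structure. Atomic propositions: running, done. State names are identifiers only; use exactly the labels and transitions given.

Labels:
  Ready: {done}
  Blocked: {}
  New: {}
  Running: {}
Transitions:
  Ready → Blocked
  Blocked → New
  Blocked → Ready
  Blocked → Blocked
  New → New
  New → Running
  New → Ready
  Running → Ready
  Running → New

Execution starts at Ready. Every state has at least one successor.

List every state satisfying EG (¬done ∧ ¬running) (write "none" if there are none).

{Blocked, New, Running}

States satisfying ¬done ∧ ¬running: {Blocked, New, Running}.
States satisfying EG (¬done ∧ ¬running): {Blocked, New, Running}.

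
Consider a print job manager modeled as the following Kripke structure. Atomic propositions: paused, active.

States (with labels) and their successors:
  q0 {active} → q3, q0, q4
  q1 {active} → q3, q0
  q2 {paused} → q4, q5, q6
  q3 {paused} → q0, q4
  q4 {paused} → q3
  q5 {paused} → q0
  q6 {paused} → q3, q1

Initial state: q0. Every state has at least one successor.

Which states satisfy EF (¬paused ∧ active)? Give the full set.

{q0, q1, q2, q3, q4, q5, q6}

States satisfying ¬paused ∧ active: {q0, q1}.
States satisfying EF (¬paused ∧ active): {q0, q1, q2, q3, q4, q5, q6}.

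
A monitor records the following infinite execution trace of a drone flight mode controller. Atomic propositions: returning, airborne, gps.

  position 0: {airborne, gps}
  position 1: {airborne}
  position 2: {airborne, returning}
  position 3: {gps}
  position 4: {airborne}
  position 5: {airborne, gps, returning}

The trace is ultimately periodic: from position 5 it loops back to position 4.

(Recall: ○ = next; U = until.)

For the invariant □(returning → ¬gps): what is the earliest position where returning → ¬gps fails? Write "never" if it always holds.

5

Check returning → ¬gps at each position in order: 0 ✓, 1 ✓, 2 ✓, 3 ✓, 4 ✓.
At position 5 the labels are {airborne, gps, returning}, so returning → ¬gps is false there. This is the first violation.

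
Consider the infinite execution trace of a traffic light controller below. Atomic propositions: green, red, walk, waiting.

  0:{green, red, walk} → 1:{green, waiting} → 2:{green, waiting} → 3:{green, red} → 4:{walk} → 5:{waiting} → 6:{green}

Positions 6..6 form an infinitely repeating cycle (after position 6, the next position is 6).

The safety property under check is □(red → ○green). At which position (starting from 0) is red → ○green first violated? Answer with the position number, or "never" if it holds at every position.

3

Check red → ○green at each position in order: 0 ✓, 1 ✓, 2 ✓.
At position 3 the labels are {green, red} and the next position 4 has {walk}, so red → ○green is false there. This is the first violation.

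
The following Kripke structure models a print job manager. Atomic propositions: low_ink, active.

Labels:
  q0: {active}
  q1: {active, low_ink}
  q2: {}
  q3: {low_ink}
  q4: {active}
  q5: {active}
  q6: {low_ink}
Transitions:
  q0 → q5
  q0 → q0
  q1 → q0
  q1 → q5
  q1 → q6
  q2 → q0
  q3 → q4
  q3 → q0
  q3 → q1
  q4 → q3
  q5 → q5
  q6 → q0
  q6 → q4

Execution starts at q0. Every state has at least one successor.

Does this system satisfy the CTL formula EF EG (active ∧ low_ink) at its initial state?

Does not hold

States satisfying EG (active ∧ low_ink): ∅.
States satisfying EF EG (active ∧ low_ink): ∅.
No suitable path/successor from q0 witnesses the formula.
q0 ∉ Sat(EF EG (active ∧ low_ink)).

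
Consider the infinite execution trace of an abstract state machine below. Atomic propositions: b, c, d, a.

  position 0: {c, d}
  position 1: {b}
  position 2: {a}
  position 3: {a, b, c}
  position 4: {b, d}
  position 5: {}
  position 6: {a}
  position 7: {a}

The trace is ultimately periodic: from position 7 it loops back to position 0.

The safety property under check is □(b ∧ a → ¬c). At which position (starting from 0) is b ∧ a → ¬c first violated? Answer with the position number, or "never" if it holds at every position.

3

Check b ∧ a → ¬c at each position in order: 0 ✓, 1 ✓, 2 ✓.
At position 3 the labels are {a, b, c}, so b ∧ a → ¬c is false there. This is the first violation.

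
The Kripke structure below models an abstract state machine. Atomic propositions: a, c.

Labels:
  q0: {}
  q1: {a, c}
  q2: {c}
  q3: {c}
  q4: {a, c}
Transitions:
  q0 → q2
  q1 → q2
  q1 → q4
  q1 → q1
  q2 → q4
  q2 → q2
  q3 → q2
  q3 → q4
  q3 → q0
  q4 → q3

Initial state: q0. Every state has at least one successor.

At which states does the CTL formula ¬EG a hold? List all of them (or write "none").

States satisfying a: {q1, q4}.
States satisfying EG a: {q1}.
States satisfying ¬EG a: {q0, q2, q3, q4}.

{q0, q2, q3, q4}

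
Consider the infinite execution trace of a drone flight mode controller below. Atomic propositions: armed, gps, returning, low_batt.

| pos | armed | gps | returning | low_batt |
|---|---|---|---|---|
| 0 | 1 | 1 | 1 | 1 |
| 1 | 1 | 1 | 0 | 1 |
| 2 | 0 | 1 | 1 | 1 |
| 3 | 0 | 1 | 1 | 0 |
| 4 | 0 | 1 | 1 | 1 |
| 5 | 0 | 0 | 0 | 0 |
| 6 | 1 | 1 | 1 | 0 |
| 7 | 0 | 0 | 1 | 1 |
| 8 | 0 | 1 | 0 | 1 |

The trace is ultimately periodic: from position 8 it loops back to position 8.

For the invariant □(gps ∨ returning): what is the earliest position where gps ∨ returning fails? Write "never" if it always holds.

5

Check gps ∨ returning at each position in order: 0 ✓, 1 ✓, 2 ✓, 3 ✓, 4 ✓.
At position 5 the labels are {}, so gps ∨ returning is false there. This is the first violation.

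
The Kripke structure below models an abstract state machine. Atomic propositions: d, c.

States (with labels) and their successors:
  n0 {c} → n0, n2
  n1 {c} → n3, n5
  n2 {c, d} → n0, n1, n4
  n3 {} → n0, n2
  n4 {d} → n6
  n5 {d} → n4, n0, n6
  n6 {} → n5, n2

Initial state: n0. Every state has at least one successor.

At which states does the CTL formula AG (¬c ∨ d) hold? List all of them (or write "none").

States satisfying ¬c ∨ d: {n2, n3, n4, n5, n6}.
States satisfying AG (¬c ∨ d): ∅.

none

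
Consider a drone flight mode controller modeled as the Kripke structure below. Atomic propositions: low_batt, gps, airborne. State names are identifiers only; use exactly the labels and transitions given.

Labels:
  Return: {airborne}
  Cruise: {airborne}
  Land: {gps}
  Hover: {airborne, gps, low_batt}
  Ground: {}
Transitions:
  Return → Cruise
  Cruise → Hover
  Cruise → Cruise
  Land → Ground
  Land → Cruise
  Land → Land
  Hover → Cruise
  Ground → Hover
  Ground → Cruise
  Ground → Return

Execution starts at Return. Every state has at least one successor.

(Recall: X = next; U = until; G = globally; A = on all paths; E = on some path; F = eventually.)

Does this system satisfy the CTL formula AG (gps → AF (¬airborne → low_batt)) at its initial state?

States satisfying gps → AF (¬airborne → low_batt): {Return, Cruise, Hover, Ground}.
States satisfying AG (gps → AF (¬airborne → low_batt)): {Return, Cruise, Hover, Ground}.
Every state reachable from Return satisfies gps → AF (¬airborne → low_batt).
Return ∈ Sat(AG (gps → AF (¬airborne → low_batt))).

Yes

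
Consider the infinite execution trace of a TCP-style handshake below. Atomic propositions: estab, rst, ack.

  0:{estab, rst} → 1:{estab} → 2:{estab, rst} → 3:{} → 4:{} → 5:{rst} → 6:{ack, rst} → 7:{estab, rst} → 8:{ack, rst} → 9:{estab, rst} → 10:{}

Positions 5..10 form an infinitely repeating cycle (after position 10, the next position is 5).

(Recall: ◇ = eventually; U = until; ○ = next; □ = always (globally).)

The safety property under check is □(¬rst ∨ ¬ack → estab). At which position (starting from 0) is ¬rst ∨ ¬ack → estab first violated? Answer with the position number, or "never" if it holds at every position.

Check ¬rst ∨ ¬ack → estab at each position in order: 0 ✓, 1 ✓, 2 ✓.
At position 3 the labels are {}, so ¬rst ∨ ¬ack → estab is false there. This is the first violation.

3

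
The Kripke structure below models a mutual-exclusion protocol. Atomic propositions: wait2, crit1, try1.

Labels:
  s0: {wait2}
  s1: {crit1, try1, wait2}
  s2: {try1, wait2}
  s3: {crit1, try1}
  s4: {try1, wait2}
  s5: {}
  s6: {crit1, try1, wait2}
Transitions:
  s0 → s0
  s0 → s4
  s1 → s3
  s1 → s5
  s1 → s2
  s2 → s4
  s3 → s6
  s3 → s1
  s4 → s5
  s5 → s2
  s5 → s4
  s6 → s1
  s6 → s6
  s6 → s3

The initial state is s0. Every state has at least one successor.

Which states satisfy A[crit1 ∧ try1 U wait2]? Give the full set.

States satisfying crit1 ∧ try1: {s1, s3, s6}.
States satisfying wait2: {s0, s1, s2, s4, s6}.
States satisfying A[crit1 ∧ try1 U wait2]: {s0, s1, s2, s3, s4, s6}.

{s0, s1, s2, s3, s4, s6}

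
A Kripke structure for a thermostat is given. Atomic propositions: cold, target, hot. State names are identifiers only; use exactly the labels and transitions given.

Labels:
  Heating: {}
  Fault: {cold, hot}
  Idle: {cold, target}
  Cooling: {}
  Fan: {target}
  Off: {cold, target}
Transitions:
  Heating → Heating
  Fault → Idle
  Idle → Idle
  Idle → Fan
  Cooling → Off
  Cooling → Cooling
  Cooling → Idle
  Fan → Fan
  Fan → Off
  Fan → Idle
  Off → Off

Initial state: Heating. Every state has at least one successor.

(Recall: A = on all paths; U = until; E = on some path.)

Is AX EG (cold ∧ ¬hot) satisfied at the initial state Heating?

Violated

States satisfying EG (cold ∧ ¬hot): {Idle, Off}.
States satisfying AX EG (cold ∧ ¬hot): {Fault, Off}.
Heating ∉ Sat(AX EG (cold ∧ ¬hot)).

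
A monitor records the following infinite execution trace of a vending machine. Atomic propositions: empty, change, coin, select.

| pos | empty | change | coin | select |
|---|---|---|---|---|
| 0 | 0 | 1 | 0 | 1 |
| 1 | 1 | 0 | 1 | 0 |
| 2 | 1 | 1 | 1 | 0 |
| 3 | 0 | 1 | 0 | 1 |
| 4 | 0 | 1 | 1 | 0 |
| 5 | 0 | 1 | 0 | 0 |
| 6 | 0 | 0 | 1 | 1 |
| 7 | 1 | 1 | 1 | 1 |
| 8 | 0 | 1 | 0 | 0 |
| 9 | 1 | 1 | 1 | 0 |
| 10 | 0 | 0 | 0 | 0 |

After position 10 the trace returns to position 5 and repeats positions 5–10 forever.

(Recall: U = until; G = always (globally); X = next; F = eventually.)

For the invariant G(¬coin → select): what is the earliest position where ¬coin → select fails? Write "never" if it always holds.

Check ¬coin → select at each position in order: 0 ✓, 1 ✓, 2 ✓, 3 ✓, 4 ✓.
At position 5 the labels are {change}, so ¬coin → select is false there. This is the first violation.

5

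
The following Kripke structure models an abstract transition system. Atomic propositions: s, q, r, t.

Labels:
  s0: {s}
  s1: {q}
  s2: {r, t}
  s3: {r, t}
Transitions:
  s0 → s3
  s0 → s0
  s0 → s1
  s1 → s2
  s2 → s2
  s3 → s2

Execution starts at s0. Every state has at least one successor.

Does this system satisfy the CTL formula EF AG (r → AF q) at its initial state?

States satisfying AG (r → AF q): ∅.
States satisfying EF AG (r → AF q): ∅.
No suitable path/successor from s0 witnesses the formula.
s0 ∉ Sat(EF AG (r → AF q)).

Violated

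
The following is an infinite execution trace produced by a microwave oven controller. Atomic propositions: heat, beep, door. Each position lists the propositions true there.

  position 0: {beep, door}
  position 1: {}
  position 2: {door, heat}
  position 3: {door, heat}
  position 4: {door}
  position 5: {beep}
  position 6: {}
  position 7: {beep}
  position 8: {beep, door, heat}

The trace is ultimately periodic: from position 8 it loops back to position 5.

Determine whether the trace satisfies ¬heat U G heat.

Walking from position 0: at position 2, G heat has not yet held and ¬heat fails, so ¬heat U G heat is false.

Violated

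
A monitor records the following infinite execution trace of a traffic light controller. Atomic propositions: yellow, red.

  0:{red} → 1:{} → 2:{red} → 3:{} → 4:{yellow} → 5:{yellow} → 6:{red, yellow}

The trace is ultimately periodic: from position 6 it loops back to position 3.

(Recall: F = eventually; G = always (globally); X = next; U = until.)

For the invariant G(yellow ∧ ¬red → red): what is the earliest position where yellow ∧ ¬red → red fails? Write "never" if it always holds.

4

Check yellow ∧ ¬red → red at each position in order: 0 ✓, 1 ✓, 2 ✓, 3 ✓.
At position 4 the labels are {yellow}, so yellow ∧ ¬red → red is false there. This is the first violation.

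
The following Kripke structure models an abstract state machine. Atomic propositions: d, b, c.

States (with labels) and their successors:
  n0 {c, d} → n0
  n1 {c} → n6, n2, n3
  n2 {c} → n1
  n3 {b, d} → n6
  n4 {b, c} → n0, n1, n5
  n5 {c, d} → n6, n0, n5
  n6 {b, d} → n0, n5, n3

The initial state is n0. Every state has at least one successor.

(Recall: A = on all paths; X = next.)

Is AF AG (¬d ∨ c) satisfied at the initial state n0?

States satisfying AG (¬d ∨ c): {n0}.
States satisfying AF AG (¬d ∨ c): {n0}.
n0 ∈ Sat(AF AG (¬d ∨ c)).

Holds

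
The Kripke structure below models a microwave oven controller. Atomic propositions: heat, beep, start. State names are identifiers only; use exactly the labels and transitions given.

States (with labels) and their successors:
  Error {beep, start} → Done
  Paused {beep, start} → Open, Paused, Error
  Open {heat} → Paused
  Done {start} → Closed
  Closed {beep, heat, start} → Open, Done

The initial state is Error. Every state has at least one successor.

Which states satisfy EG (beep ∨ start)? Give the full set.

States satisfying beep ∨ start: {Error, Paused, Done, Closed}.
States satisfying EG (beep ∨ start): {Error, Paused, Done, Closed}.

{Error, Paused, Done, Closed}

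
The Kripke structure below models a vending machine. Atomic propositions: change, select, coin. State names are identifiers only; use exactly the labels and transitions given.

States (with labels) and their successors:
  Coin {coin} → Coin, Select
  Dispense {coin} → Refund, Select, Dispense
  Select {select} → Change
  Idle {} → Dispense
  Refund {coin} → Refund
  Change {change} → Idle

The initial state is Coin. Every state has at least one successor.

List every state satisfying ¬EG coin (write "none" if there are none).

{Select, Idle, Change}

States satisfying coin: {Coin, Dispense, Refund}.
States satisfying EG coin: {Coin, Dispense, Refund}.
States satisfying ¬EG coin: {Select, Idle, Change}.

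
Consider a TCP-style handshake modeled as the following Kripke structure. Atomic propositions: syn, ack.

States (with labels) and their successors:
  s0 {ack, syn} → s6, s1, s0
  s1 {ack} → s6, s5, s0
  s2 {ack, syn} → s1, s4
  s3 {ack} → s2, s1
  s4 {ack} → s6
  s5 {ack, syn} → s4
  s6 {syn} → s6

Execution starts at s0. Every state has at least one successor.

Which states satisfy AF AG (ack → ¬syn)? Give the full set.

States satisfying AG (ack → ¬syn): {s4, s6}.
States satisfying AF AG (ack → ¬syn): {s4, s5, s6}.

{s4, s5, s6}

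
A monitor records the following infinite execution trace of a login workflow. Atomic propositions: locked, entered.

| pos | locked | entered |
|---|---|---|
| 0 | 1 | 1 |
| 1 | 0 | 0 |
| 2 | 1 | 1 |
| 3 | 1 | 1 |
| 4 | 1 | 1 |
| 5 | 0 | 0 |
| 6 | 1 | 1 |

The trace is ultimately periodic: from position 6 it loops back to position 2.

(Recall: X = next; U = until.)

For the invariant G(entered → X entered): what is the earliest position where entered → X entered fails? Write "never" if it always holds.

0

At position 0 the labels are {entered, locked} and the next position 1 has {}, so entered → X entered is false there. This is the first violation.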